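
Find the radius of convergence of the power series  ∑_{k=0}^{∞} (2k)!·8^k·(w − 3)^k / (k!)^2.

R = 1/32

By the ratio test, |a_{k+1}/a_k| = (2k+1)·(2k+2)/(k+1)² · 8 → 32.
Thus R = 1/(32) = 1/32.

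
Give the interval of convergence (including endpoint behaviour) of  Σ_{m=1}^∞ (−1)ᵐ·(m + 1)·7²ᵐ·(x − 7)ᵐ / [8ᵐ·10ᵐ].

Apply the ratio test: |a_{m+1}| / |a_m| = [((m+1) + 1)/(m + 1)] · 49/(8·10), which tends to 49/80 as m → ∞.
Convergence for |x − 7| · 49/80 < 1, i.e. |x − 7| < 80/49. So R = 80/49.
When x = 423/49, the m-th term does not approach 0; divergence by the term test.
Endpoint x = 263/49: the terms do not tend to 0, so the series diverges.

(263/49, 423/49)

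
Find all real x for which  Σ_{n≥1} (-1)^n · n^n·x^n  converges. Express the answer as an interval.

Root test: |a_n|^(1/n) = n → ∞.
The root grows without bound, so R = 0 (convergence only at x = 0).

{0}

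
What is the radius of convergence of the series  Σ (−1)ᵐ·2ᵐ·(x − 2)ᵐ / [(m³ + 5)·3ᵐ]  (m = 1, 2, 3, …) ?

By the ratio test, |a_{m+1}/a_m| = [(m³ + 5)/((m+1)³ + 5)] · 2/3 → 2/3.
Convergence for |x − 2| · 2/3 < 1, i.e. |x − 2| < 3/2. So R = 3/2.

R = 3/2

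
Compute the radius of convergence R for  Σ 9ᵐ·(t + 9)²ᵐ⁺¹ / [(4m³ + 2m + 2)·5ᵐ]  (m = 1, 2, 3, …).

R = √5/3

By the ratio test, |a_{m+1}/a_m| = [(4m³ + 2m + 2)/(4(m+1)³ + 2(m+1) + 2)] · 9/5 → 9/5.
Since the exponent of (t + 9) increases by 2 each term, convergence requires |t + 9|² < 5/9, hence R = √5/3.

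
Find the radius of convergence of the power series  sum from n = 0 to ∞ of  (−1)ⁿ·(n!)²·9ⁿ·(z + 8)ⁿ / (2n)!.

By the ratio test, |a_{n+1}/a_n| = (n+1)²/[(2n+1)·(2n+2)] · 9 → 9/4.
Convergence for |z + 8| · 9/4 < 1, i.e. |z + 8| < 4/9. So R = 4/9.

R = 4/9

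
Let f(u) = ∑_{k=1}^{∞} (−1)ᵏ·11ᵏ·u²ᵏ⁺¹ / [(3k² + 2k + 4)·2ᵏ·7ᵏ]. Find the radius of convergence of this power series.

Ratio test: |a_{k+1}/a_k| = [(3k² + 2k + 4)/(3(k+1)² + 2(k+1) + 4)] · 11/(2·7) → 11/14 as k → ∞.
Since the exponent of u increases by 2 each term, convergence requires |u|² < 14/11, hence R = √154/11.

R = √154/11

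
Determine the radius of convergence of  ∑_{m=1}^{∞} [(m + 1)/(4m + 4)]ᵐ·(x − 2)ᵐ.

Applying the root test, |a_m|^(1/m) = (m + 1)/(4m + 4) → 1/4.
The series converges when 1/4 · |x − 2| < 1, giving R = 4.

R = 4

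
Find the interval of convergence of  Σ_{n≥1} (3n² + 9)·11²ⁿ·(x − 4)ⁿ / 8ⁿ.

(476/121, 492/121)

Apply the ratio test: |a_{n+1}| / |a_n| = [(3(n+1)² + 9)/(3n² + 9)] · 121/8, which tends to 121/8 as n → ∞.
The series converges when 121/8 · |x − 4| < 1, giving R = 8/121.
At x = 492/121: the terms have absolute value of order n², which does not tend to 0, so the series diverges by the divergence test.
Check x = 476/121: the terms have absolute value of order n², which does not tend to 0, so the series diverges by the divergence test.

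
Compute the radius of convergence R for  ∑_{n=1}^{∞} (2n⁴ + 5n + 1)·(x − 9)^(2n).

R = 1

Ratio test: |a_{n+1}/a_n| = (2(n+1)⁴ + 5(n+1) + 1)/(2n⁴ + 5n + 1) → 1 as n → ∞.
Writing y = (x − 9)², the series in y has radius 1, so |x − 9| < √(1) = 1 and R = 1.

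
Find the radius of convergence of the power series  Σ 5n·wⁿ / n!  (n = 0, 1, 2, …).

R = ∞

The ratio of consecutive coefficients is 5(n+1)/5n · 1/(n+1) → 0.
Since the limit is 0 < 1 for every w, the series converges on all of ℝ and R = ∞.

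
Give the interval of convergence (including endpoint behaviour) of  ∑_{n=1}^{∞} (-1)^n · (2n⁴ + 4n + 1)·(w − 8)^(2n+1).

(7, 9)

Apply the ratio test: |a_{n+1}| / |a_n| = (2(n+1)⁴ + 4(n+1) + 1)/(2n⁴ + 4n + 1), which tends to 1 as n → ∞.
Writing y = (w − 8)², the series in y has radius 1, so |w − 8| < √(1) = 1 and R = 1.
At w = 9: the terms do not tend to 0, so the series diverges.
Check w = 7: the terms do not tend to 0, so the series diverges.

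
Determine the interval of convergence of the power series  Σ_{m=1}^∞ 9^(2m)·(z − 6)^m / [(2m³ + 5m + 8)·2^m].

[484/81, 488/81]

Ratio test: |a_{m+1}/a_m| = [(2m³ + 5m + 8)/(2(m+1)³ + 5(m+1) + 8)] · 81/2 → 81/2 as m → ∞.
The series converges when 81/2 · |z − 6| < 1, giving R = 2/81.
When z = 488/81, the terms are on the order of 1/m³, so the series converges absolutely by comparison with the p-series (p = 3 > 1).
Endpoint z = 484/81: absolute convergence follows by limit comparison with Σ 1/m³.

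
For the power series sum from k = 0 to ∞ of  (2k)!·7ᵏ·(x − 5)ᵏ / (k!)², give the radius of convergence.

Ratio test: |a_{k+1}/a_k| = (2k+1)·(2k+2)/(k+1)² · 7 → 28 as k → ∞.
Convergence for |x − 5| · 28 < 1, i.e. |x − 5| < 1/28. So R = 1/28.

R = 1/28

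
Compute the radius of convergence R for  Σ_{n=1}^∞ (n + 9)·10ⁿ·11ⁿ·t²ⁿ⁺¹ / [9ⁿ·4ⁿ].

R = 3√110/55

Ratio test: |a_{n+1}/a_n| = [((n+1) + 9)/(n + 9)] · 10·11/(9·4) → 55/18 as n → ∞.
Successive powers of t differ by 2, so the series converges when |t|² · 55/18 < 1, i.e. |t| < √(18/55). So R = 3√110/55.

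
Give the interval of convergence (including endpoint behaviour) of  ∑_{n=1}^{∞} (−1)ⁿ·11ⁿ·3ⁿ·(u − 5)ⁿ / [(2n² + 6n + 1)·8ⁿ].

[157/33, 173/33]

By the ratio test, |a_{n+1}/a_n| = [(2n² + 6n + 1)/(2(n+1)² + 6(n+1) + 1)] · 11·3/8 → 33/8.
Hence the series converges for |u − 5| < 1/(33/8) = 8/33, so the radius of convergence is 8/33.
Endpoint u = 173/33: absolute convergence follows by limit comparison with Σ 1/n².
At u = 157/33: the terms are on the order of 1/n², so the series converges absolutely by comparison with the p-series (p = 2 > 1).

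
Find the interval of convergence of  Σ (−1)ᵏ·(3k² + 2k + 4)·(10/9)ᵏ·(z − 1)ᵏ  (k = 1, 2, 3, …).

The ratio of consecutive coefficients is [(3(k+1)² + 2(k+1) + 4)/(3k² + 2k + 4)] · 10/9 → 10/9.
Convergence for |z − 1| · 10/9 < 1, i.e. |z − 1| < 9/10. So R = 9/10.
When z = 19/10, the terms have absolute value of order k², which does not tend to 0, so the series diverges by the divergence test.
Endpoint z = 1/10: the terms do not tend to 0, so the series diverges.

(1/10, 19/10)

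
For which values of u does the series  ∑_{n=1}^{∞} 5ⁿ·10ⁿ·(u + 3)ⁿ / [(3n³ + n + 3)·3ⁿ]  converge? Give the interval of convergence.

Apply the ratio test: |a_{n+1}| / |a_n| = [(3n³ + n + 3)/(3(n+1)³ + (n+1) + 3)] · 5·10/3, which tends to 50/3 as n → ∞.
Convergence for |u + 3| · 50/3 < 1, i.e. |u + 3| < 3/50. So R = 3/50.
At u = -147/50: the terms are on the order of 1/n³, so the series converges absolutely by comparison with the p-series (p = 3 > 1).
At u = -153/50: the series is dominated by a constant times Σ 1/n³, which converges (p = 3 > 1).

[-153/50, -147/50]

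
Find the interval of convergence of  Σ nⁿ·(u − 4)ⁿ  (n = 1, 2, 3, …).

{4}

Applying the root test, |a_n|^(1/n) = n → ∞.
Since the n-th root of |a_n| is unbounded, the series converges only at u = 4; R = 0.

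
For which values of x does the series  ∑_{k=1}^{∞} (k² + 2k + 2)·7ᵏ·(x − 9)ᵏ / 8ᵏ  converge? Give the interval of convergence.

Ratio test: |a_{k+1}/a_k| = [((k+1)² + 2(k+1) + 2)/(k² + 2k + 2)] · 7/8 → 7/8 as k → ∞.
The series converges when 7/8 · |x − 9| < 1, giving R = 8/7.
Endpoint x = 71/7: the k-th term does not approach 0; divergence by the term test.
When x = 55/7, the terms do not tend to 0, so the series diverges.

(55/7, 71/7)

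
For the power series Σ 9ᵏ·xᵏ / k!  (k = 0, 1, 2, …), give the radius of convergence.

By the ratio test, |a_{k+1}/a_k| = 9 · 1/(k+1) → 0.
The ratio tends to 0 regardless of x, hence R = ∞.

R = ∞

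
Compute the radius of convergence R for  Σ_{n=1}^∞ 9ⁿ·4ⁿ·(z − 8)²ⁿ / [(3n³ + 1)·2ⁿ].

The ratio of consecutive coefficients is [(3n³ + 1)/(3(n+1)³ + 1)] · 9·4/2 → 18.
Since the exponent of (z − 8) increases by 2 each term, convergence requires |z − 8|² < 1/18, hence R = √2/6.

R = √2/6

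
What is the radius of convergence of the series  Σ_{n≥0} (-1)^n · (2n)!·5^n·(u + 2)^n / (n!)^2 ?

Ratio test: |a_{n+1}/a_n| = (2n+1)·(2n+2)/(n+1)² · 5 → 20 as n → ∞.
The series converges when 20 · |u + 2| < 1, giving R = 1/20.

R = 1/20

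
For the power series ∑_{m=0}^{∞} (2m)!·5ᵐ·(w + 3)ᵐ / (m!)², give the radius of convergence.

R = 1/20

The ratio of consecutive coefficients is (2m+1)·(2m+2)/(m+1)² · 5 → 20.
Convergence for |w + 3| · 20 < 1, i.e. |w + 3| < 1/20. So R = 1/20.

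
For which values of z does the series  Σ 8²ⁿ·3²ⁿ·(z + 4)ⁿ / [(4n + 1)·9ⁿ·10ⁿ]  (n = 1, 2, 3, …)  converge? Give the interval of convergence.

By the ratio test, |a_{n+1}/a_n| = [(4n + 1)/(4(n+1) + 1)] · 64·9/(9·10) → 32/5.
Hence the series converges for |z + 4| < 1/(32/5) = 5/32, so the radius of convergence is 5/32.
At z = -123/32: comparison with the harmonic series Σ 1/n shows the series diverges.
Check z = -133/32: an alternating series whose terms decrease to 0 in absolute value, so it converges by the Leibniz criterion.

[-133/32, -123/32)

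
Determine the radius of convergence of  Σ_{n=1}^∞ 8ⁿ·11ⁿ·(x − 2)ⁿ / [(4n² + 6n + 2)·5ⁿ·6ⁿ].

R = 15/44

Apply the ratio test: |a_{n+1}| / |a_n| = [(4n² + 6n + 2)/(4(n+1)² + 6(n+1) + 2)] · 8·11/(5·6), which tends to 44/15 as n → ∞.
The series converges when 44/15 · |x − 2| < 1, giving R = 15/44.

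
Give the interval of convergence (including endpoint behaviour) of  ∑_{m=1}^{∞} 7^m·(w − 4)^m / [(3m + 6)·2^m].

[26/7, 30/7)

Ratio test: |a_{m+1}/a_m| = [(3m + 6)/(3(m+1) + 6)] · 7/2 → 7/2 as m → ∞.
Thus R = 1/(7/2) = 2/7.
Endpoint w = 30/7: the terms behave like c/m; limit comparison with the harmonic series gives divergence.
Endpoint w = 26/7: convergence follows from the alternating series test (terms decrease monotonically to 0).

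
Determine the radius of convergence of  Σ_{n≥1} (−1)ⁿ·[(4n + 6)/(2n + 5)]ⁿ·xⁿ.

R = 1/2

Root test: |a_n|^(1/n) = (4n + 6)/(2n + 5) → 2.
Convergence for |x| · 2 < 1, i.e. |x| < 1/2. So R = 1/2.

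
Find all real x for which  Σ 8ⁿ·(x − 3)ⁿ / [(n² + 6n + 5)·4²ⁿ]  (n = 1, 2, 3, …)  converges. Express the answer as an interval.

[1, 5]

Apply the ratio test: |a_{n+1}| / |a_n| = [(n² + 6n + 5)/((n+1)² + 6(n+1) + 5)] · 8/16, which tends to 1/2 as n → ∞.
Hence the series converges for |x − 3| < 1/(1/2) = 2, so the radius of convergence is 2.
Endpoint x = 5: the series is dominated by a constant times Σ 1/n², which converges (p = 2 > 1).
Endpoint x = 1: the terms are on the order of 1/n², so the series converges absolutely by comparison with the p-series (p = 2 > 1).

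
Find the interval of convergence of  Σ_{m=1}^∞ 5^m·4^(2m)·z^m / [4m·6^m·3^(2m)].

The ratio of consecutive coefficients is [4m/4(m+1)] · 5·16/(6·9) → 40/27.
Convergence for |z| · 40/27 < 1, i.e. |z| < 27/40. So R = 27/40.
Endpoint z = 27/40: the terms are asymptotic to a nonzero constant times 1/m, so the series diverges by limit comparison with Σ 1/m.
When z = -27/40, an alternating series whose terms decrease to 0 in absolute value, so it converges by the Leibniz criterion.

[-27/40, 27/40)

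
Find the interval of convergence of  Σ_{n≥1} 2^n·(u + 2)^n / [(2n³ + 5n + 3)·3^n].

[-7/2, -1/2]

The ratio of consecutive coefficients is [(2n³ + 5n + 3)/(2(n+1)³ + 5(n+1) + 3)] · 2/3 → 2/3.
Thus R = 1/(2/3) = 3/2.
Endpoint u = -1/2: the series is dominated by a constant times Σ 1/n³, which converges (p = 3 > 1).
Endpoint u = -7/2: absolute convergence follows by limit comparison with Σ 1/n³.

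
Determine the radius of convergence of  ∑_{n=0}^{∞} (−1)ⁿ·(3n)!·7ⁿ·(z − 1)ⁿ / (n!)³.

R = 1/189

The ratio of consecutive coefficients is (3n+1)·(3n+2)·(3n+3)/(n+1)³ · 7 → 189.
Convergence for |z − 1| · 189 < 1, i.e. |z − 1| < 1/189. So R = 1/189.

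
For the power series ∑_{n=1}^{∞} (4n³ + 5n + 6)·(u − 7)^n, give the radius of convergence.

By the ratio test, |a_{n+1}/a_n| = (4(n+1)³ + 5(n+1) + 6)/(4n³ + 5n + 6) → 1.
Convergence for |u − 7| < 1, so R = 1.

R = 1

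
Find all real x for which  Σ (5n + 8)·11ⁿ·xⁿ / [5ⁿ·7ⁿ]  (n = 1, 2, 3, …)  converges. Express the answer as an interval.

(-35/11, 35/11)

Ratio test: |a_{n+1}/a_n| = [(5(n+1) + 8)/(5n + 8)] · 11/(5·7) → 11/35 as n → ∞.
The series converges when 11/35 · |x| < 1, giving R = 35/11.
When x = 35/11, the terms have absolute value of order n, which does not tend to 0, so the series diverges by the divergence test.
At x = -35/11: the n-th term does not approach 0; divergence by the term test.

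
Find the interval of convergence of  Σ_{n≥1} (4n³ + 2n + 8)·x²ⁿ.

By the ratio test, |a_{n+1}/a_n| = (4(n+1)³ + 2(n+1) + 8)/(4n³ + 2n + 8) → 1.
Since the exponent of x increases by 2 each term, convergence requires |x|² < 1, hence R = 1.
At x = 1: the terms do not tend to 0, so the series diverges.
Check x = -1: the terms do not tend to 0, so the series diverges.

(-1, 1)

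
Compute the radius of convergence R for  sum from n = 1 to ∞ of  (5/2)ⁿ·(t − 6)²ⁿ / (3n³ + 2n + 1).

Apply the ratio test: |a_{n+1}| / |a_n| = [(3n³ + 2n + 1)/(3(n+1)³ + 2(n+1) + 1)] · 5/2, which tends to 5/2 as n → ∞.
Since the exponent of (t − 6) increases by 2 each term, convergence requires |t − 6|² < 2/5, hence R = √10/5.

R = √10/5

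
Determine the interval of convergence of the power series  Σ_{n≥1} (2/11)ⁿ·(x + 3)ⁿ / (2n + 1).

[-17/2, 5/2)

Apply the ratio test: |a_{n+1}| / |a_n| = [(2n + 1)/(2(n+1) + 1)] · 2/11, which tends to 2/11 as n → ∞.
Thus R = 1/(2/11) = 11/2.
At x = 5/2: the terms are asymptotic to a nonzero constant times 1/n, so the series diverges by limit comparison with Σ 1/n.
Endpoint x = -17/2: convergence follows from the alternating series test (terms decrease monotonically to 0).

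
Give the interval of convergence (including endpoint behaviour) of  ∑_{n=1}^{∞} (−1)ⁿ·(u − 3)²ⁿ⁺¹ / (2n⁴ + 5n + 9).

[2, 4]

Ratio test: |a_{n+1}/a_n| = (2n⁴ + 5n + 9)/(2(n+1)⁴ + 5(n+1) + 9) → 1 as n → ∞.
Since the exponent of (u − 3) increases by 2 each term, convergence requires |u − 3|² < 1, hence R = 1.
When u = 4, the series is dominated by a constant times Σ 1/n⁴, which converges (p = 4 > 1).
At u = 2: the terms are on the order of 1/n⁴, so the series converges absolutely by comparison with the p-series (p = 4 > 1).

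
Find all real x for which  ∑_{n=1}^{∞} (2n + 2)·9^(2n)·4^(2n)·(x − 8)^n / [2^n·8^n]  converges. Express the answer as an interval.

By the ratio test, |a_{n+1}/a_n| = [(2(n+1) + 2)/(2n + 2)] · 81·16/(2·8) → 81.
The series converges when 81 · |x − 8| < 1, giving R = 1/81.
When x = 649/81, the terms have absolute value of order n, which does not tend to 0, so the series diverges by the divergence test.
Check x = 647/81: the terms do not tend to 0, so the series diverges.

(647/81, 649/81)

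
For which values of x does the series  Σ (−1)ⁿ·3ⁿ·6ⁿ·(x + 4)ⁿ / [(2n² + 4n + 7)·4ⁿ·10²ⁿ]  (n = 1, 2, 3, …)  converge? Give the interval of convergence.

By the ratio test, |a_{n+1}/a_n| = [(2n² + 4n + 7)/(2(n+1)² + 4(n+1) + 7)] · 3·6/(4·100) → 9/200.
Hence the series converges for |x + 4| < 1/(9/200) = 200/9, so the radius of convergence is 200/9.
Endpoint x = 164/9: the terms are on the order of 1/n², so the series converges absolutely by comparison with the p-series (p = 2 > 1).
Check x = -236/9: absolute convergence follows by limit comparison with Σ 1/n².

[-236/9, 164/9]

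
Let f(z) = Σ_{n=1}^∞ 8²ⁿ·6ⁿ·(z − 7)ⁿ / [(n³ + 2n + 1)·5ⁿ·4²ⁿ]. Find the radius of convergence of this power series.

The ratio of consecutive coefficients is [(n³ + 2n + 1)/((n+1)³ + 2(n+1) + 1)] · 64·6/(5·16) → 24/5.
The series converges when 24/5 · |z − 7| < 1, giving R = 5/24.

R = 5/24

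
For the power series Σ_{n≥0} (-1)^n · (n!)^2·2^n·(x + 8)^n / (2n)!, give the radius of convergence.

R = 2

The ratio of consecutive coefficients is (n+1)²/[(2n+1)·(2n+2)] · 2 → 1/2.
Hence the series converges for |x + 8| < 1/(1/2) = 2, so the radius of convergence is 2.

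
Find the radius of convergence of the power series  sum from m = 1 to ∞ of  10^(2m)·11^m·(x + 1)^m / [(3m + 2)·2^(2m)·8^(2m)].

R = 64/275

Ratio test: |a_{m+1}/a_m| = [(3m + 2)/(3(m+1) + 2)] · 100·11/(4·64) → 275/64 as m → ∞.
Thus R = 1/(275/64) = 64/275.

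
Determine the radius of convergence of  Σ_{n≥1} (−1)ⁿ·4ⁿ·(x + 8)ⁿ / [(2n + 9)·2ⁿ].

R = 1/2

By the ratio test, |a_{n+1}/a_n| = [(2n + 9)/(2(n+1) + 9)] · 4/2 → 2.
Convergence for |x + 8| · 2 < 1, i.e. |x + 8| < 1/2. So R = 1/2.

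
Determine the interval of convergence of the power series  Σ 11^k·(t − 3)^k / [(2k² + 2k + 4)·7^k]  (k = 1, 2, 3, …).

[26/11, 40/11]

The ratio of consecutive coefficients is [(2k² + 2k + 4)/(2(k+1)² + 2(k+1) + 4)] · 11/7 → 11/7.
The series converges when 11/7 · |t − 3| < 1, giving R = 7/11.
At t = 40/11: the terms are on the order of 1/k², so the series converges absolutely by comparison with the p-series (p = 2 > 1).
Check t = 26/11: absolute convergence follows by limit comparison with Σ 1/k².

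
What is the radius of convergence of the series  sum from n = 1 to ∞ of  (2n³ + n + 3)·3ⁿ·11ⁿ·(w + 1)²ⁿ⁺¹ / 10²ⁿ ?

Apply the ratio test: |a_{n+1}| / |a_n| = [(2(n+1)³ + (n+1) + 3)/(2n³ + n + 3)] · 3·11/100, which tends to 33/100 as n → ∞.
Successive powers of (w + 1) differ by 2, so the series converges when |w + 1|² · 33/100 < 1, i.e. |w + 1| < √(100/33). So R = 10√33/33.

R = 10√33/33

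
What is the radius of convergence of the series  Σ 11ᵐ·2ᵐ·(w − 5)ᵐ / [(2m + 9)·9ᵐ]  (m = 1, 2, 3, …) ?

Ratio test: |a_{m+1}/a_m| = [(2m + 9)/(2(m+1) + 9)] · 11·2/9 → 22/9 as m → ∞.
Thus R = 1/(22/9) = 9/22.

R = 9/22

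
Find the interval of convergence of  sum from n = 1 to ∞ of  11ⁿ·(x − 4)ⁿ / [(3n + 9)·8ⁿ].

By the ratio test, |a_{n+1}/a_n| = [(3n + 9)/(3(n+1) + 9)] · 11/8 → 11/8.
Convergence for |x − 4| · 11/8 < 1, i.e. |x − 4| < 8/11. So R = 8/11.
Endpoint x = 52/11: the terms are asymptotic to a nonzero constant times 1/n, so the series diverges by limit comparison with Σ 1/n.
At x = 36/11: the terms alternate in sign and decrease monotonically to 0 in absolute value (size ~ c/n), so the alternating series test gives convergence.

[36/11, 52/11)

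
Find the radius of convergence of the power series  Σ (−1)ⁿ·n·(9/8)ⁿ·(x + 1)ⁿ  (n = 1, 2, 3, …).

R = 8/9

Apply the ratio test: |a_{n+1}| / |a_n| = [(n+1)/n] · 9/8, which tends to 9/8 as n → ∞.
Hence the series converges for |x + 1| < 1/(9/8) = 8/9, so the radius of convergence is 8/9.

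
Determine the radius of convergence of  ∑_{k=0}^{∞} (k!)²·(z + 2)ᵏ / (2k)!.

By the ratio test, |a_{k+1}/a_k| = (k+1)²/[(2k+1)·(2k+2)] → 1/4.
The series converges when 1/4 · |z + 2| < 1, giving R = 4.

R = 4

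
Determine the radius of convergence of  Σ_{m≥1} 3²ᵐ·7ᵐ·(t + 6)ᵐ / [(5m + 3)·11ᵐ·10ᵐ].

R = 110/63

Ratio test: |a_{m+1}/a_m| = [(5m + 3)/(5(m+1) + 3)] · 9·7/(11·10) → 63/110 as m → ∞.
Convergence for |t + 6| · 63/110 < 1, i.e. |t + 6| < 110/63. So R = 110/63.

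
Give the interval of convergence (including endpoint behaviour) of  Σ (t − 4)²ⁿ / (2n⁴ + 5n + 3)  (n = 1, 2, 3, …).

Apply the ratio test: |a_{n+1}| / |a_n| = (2n⁴ + 5n + 3)/(2(n+1)⁴ + 5(n+1) + 3), which tends to 1 as n → ∞.
Writing y = (t − 4)², the series in y has radius 1, so |t − 4| < √(1) = 1 and R = 1.
Endpoint t = 5: the series is dominated by a constant times Σ 1/n⁴, which converges (p = 4 > 1).
When t = 3, absolute convergence follows by limit comparison with Σ 1/n⁴.

[3, 5]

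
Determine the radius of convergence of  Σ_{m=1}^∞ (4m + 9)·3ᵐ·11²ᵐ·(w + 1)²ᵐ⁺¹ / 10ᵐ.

R = √30/33

The ratio of consecutive coefficients is [(4(m+1) + 9)/(4m + 9)] · 3·121/10 → 363/10.
Since the exponent of (w + 1) increases by 2 each term, convergence requires |w + 1|² < 10/363, hence R = √30/33.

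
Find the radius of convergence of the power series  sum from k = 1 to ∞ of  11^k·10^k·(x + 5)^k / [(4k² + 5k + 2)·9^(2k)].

R = 81/110

By the ratio test, |a_{k+1}/a_k| = [(4k² + 5k + 2)/(4(k+1)² + 5(k+1) + 2)] · 11·10/81 → 110/81.
Convergence for |x + 5| · 110/81 < 1, i.e. |x + 5| < 81/110. So R = 81/110.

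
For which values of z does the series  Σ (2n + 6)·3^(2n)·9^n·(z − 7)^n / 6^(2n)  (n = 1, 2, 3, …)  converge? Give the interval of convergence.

(59/9, 67/9)

By the ratio test, |a_{n+1}/a_n| = [(2(n+1) + 6)/(2n + 6)] · 9·9/36 → 9/4.
Hence the series converges for |z − 7| < 1/(9/4) = 4/9, so the radius of convergence is 4/9.
When z = 67/9, the n-th term does not approach 0; divergence by the term test.
Check z = 59/9: the terms have absolute value of order n, which does not tend to 0, so the series diverges by the divergence test.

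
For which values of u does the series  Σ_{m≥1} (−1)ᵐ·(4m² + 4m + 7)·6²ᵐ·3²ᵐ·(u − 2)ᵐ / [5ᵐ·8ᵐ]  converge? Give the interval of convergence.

(152/81, 172/81)

Ratio test: |a_{m+1}/a_m| = [(4(m+1)² + 4(m+1) + 7)/(4m² + 4m + 7)] · 36·9/(5·8) → 81/10 as m → ∞.
Convergence for |u − 2| · 81/10 < 1, i.e. |u − 2| < 10/81. So R = 10/81.
Check u = 172/81: the terms do not tend to 0, so the series diverges.
When u = 152/81, the terms have absolute value of order m², which does not tend to 0, so the series diverges by the divergence test.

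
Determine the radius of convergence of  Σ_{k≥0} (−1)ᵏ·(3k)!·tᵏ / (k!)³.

R = 1/27

Ratio test: |a_{k+1}/a_k| = (3k+1)·(3k+2)·(3k+3)/(k+1)³ → 27 as k → ∞.
Hence the series converges for |t| < 1/(27) = 1/27, so the radius of convergence is 1/27.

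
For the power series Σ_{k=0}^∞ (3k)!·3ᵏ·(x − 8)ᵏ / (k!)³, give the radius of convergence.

Apply the ratio test: |a_{k+1}| / |a_k| = (3k+1)·(3k+2)·(3k+3)/(k+1)³ · 3, which tends to 81 as k → ∞.
Thus R = 1/(81) = 1/81.

R = 1/81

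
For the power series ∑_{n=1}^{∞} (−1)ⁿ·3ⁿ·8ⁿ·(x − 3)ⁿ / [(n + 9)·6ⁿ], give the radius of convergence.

Apply the ratio test: |a_{n+1}| / |a_n| = [(n + 9)/((n+1) + 9)] · 3·8/6, which tends to 4 as n → ∞.
Hence the series converges for |x − 3| < 1/(4) = 1/4, so the radius of convergence is 1/4.

R = 1/4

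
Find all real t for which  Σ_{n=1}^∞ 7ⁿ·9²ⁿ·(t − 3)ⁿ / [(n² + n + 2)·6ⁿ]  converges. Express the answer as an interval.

Apply the ratio test: |a_{n+1}| / |a_n| = [(n² + n + 2)/((n+1)² + (n+1) + 2)] · 7·81/6, which tends to 189/2 as n → ∞.
The series converges when 189/2 · |t − 3| < 1, giving R = 2/189.
At t = 569/189: the series is dominated by a constant times Σ 1/n², which converges (p = 2 > 1).
At t = 565/189: the terms are on the order of 1/n², so the series converges absolutely by comparison with the p-series (p = 2 > 1).

[565/189, 569/189]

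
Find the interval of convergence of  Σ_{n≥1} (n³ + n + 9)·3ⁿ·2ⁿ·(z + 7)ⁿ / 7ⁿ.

(-49/6, -35/6)

By the ratio test, |a_{n+1}/a_n| = [((n+1)³ + (n+1) + 9)/(n³ + n + 9)] · 3·2/7 → 6/7.
Thus R = 1/(6/7) = 7/6.
At z = -35/6: the terms do not tend to 0, so the series diverges.
At z = -49/6: the n-th term does not approach 0; divergence by the term test.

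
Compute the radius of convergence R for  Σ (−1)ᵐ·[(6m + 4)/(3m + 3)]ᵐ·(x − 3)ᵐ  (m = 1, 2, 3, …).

Root test: |a_m|^(1/m) = (6m + 4)/(3m + 3) → 2.
The series converges when 2 · |x − 3| < 1, giving R = 1/2.

R = 1/2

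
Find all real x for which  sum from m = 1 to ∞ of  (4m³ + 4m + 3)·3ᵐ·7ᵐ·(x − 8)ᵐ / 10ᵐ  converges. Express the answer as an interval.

Apply the ratio test: |a_{m+1}| / |a_m| = [(4(m+1)³ + 4(m+1) + 3)/(4m³ + 4m + 3)] · 3·7/10, which tends to 21/10 as m → ∞.
Hence the series converges for |x − 8| < 1/(21/10) = 10/21, so the radius of convergence is 10/21.
At x = 178/21: the m-th term does not approach 0; divergence by the term test.
Check x = 158/21: the m-th term does not approach 0; divergence by the term test.

(158/21, 178/21)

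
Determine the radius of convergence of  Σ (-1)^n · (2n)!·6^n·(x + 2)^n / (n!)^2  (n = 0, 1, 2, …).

R = 1/24

Apply the ratio test: |a_{n+1}| / |a_n| = (2n+1)·(2n+2)/(n+1)² · 6, which tends to 24 as n → ∞.
Convergence for |x + 2| · 24 < 1, i.e. |x + 2| < 1/24. So R = 1/24.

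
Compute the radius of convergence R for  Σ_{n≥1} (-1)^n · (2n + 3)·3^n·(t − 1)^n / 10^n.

By the ratio test, |a_{n+1}/a_n| = [(2(n+1) + 3)/(2n + 3)] · 3/10 → 3/10.
Thus R = 1/(3/10) = 10/3.

R = 10/3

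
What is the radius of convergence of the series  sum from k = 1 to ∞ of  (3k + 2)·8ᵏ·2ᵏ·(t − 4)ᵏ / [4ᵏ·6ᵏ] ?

By the ratio test, |a_{k+1}/a_k| = [(3(k+1) + 2)/(3k + 2)] · 8·2/(4·6) → 2/3.
Thus R = 1/(2/3) = 3/2.

R = 3/2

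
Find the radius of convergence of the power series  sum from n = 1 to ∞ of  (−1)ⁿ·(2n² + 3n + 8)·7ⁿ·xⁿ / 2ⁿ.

By the ratio test, |a_{n+1}/a_n| = [(2(n+1)² + 3(n+1) + 8)/(2n² + 3n + 8)] · 7/2 → 7/2.
The series converges when 7/2 · |x| < 1, giving R = 2/7.

R = 2/7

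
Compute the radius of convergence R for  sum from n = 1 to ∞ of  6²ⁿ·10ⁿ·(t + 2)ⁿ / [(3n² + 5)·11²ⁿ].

By the ratio test, |a_{n+1}/a_n| = [(3n² + 5)/(3(n+1)² + 5)] · 36·10/121 → 360/121.
The series converges when 360/121 · |t + 2| < 1, giving R = 121/360.

R = 121/360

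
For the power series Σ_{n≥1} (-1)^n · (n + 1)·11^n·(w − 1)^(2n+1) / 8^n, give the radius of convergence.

The ratio of consecutive coefficients is [((n+1) + 1)/(n + 1)] · 11/8 → 11/8.
Writing y = (w − 1)², the series in y has radius 8/11, so |w − 1| < √(8/11) and R = 2√22/11.

R = 2√22/11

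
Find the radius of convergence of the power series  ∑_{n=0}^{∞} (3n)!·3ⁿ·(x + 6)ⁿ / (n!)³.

R = 1/81

Ratio test: |a_{n+1}/a_n| = (3n+1)·(3n+2)·(3n+3)/(n+1)³ · 3 → 81 as n → ∞.
Hence the series converges for |x + 6| < 1/(81) = 1/81, so the radius of convergence is 1/81.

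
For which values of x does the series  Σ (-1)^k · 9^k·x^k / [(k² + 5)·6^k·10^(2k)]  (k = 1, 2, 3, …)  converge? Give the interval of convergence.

[-200/3, 200/3]

Ratio test: |a_{k+1}/a_k| = [(k² + 5)/((k+1)² + 5)] · 9/(6·100) → 3/200 as k → ∞.
Convergence for |x| · 3/200 < 1, i.e. |x| < 200/3. So R = 200/3.
Endpoint x = 200/3: the terms are on the order of 1/k², so the series converges absolutely by comparison with the p-series (p = 2 > 1).
When x = -200/3, absolute convergence follows by limit comparison with Σ 1/k².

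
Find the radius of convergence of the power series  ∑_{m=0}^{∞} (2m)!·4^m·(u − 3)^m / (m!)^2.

The ratio of consecutive coefficients is (2m+1)·(2m+2)/(m+1)² · 4 → 16.
The series converges when 16 · |u − 3| < 1, giving R = 1/16.

R = 1/16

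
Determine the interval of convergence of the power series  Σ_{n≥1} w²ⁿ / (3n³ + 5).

The ratio of consecutive coefficients is (3n³ + 5)/(3(n+1)³ + 5) → 1.
Successive powers of w differ by 2, so the series converges when |w|² · 1 < 1, i.e. |w| < √(1) = 1. So R = 1.
Check w = 1: the series is dominated by a constant times Σ 1/n³, which converges (p = 3 > 1).
At w = -1: the terms are on the order of 1/n³, so the series converges absolutely by comparison with the p-series (p = 3 > 1).

[-1, 1]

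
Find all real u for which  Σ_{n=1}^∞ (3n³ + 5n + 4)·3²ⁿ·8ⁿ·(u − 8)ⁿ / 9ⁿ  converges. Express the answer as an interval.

(63/8, 65/8)

The ratio of consecutive coefficients is [(3(n+1)³ + 5(n+1) + 4)/(3n³ + 5n + 4)] · 9·8/9 → 8.
The series converges when 8 · |u − 8| < 1, giving R = 1/8.
At u = 65/8: the terms do not tend to 0, so the series diverges.
At u = 63/8: the terms do not tend to 0, so the series diverges.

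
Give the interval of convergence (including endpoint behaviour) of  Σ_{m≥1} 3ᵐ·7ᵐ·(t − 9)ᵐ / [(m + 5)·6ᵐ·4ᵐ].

[55/7, 71/7)

By the ratio test, |a_{m+1}/a_m| = [(m + 5)/((m+1) + 5)] · 3·7/(6·4) → 7/8.
Hence the series converges for |t − 9| < 1/(7/8) = 8/7, so the radius of convergence is 8/7.
When t = 71/7, comparison with the harmonic series Σ 1/m shows the series diverges.
Endpoint t = 55/7: convergence follows from the alternating series test (terms decrease monotonically to 0).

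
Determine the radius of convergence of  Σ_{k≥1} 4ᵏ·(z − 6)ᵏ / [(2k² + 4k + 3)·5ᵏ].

R = 5/4

Apply the ratio test: |a_{k+1}| / |a_k| = [(2k² + 4k + 3)/(2(k+1)² + 4(k+1) + 3)] · 4/5, which tends to 4/5 as k → ∞.
Thus R = 1/(4/5) = 5/4.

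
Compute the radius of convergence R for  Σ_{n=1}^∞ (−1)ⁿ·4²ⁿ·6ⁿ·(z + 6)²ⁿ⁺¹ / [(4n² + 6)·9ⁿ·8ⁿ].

By the ratio test, |a_{n+1}/a_n| = [(4n² + 6)/(4(n+1)² + 6)] · 16·6/(9·8) → 4/3.
Successive powers of (z + 6) differ by 2, so the series converges when |z + 6|² · 4/3 < 1, i.e. |z + 6| < √(3/4). So R = √3/2.

R = √3/2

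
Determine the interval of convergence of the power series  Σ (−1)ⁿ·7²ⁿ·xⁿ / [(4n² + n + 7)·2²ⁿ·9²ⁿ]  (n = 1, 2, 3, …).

[-324/49, 324/49]

Ratio test: |a_{n+1}/a_n| = [(4n² + n + 7)/(4(n+1)² + (n+1) + 7)] · 49/(4·81) → 49/324 as n → ∞.
Thus R = 1/(49/324) = 324/49.
Check x = 324/49: the series is dominated by a constant times Σ 1/n², which converges (p = 2 > 1).
Endpoint x = -324/49: absolute convergence follows by limit comparison with Σ 1/n².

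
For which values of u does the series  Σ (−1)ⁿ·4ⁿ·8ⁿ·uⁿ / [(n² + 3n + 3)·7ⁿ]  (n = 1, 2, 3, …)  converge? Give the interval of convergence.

[-7/32, 7/32]

By the ratio test, |a_{n+1}/a_n| = [(n² + 3n + 3)/((n+1)² + 3(n+1) + 3)] · 4·8/7 → 32/7.
Hence the series converges for |u| < 1/(32/7) = 7/32, so the radius of convergence is 7/32.
At u = 7/32: absolute convergence follows by limit comparison with Σ 1/n².
Check u = -7/32: absolute convergence follows by limit comparison with Σ 1/n².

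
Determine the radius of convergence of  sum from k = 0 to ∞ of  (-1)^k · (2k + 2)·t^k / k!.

R = ∞

The ratio of consecutive coefficients is (2(k+1) + 2)/(2k + 2) · 1/(k+1) → 0.
The ratio tends to 0 regardless of t, hence R = ∞.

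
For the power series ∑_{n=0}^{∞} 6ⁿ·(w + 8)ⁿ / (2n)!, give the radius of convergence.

R = ∞

The ratio of consecutive coefficients is 6 · 1/[(2n+1)·(2n+2)] → 0.
The limit is 0, so the series converges for all w; R = ∞.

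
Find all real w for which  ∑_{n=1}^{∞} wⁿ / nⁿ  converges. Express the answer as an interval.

(−∞, ∞)

Applying the root test, |a_n|^(1/n) = 1/n → 0.
The limit is 0 for every w, so R = ∞.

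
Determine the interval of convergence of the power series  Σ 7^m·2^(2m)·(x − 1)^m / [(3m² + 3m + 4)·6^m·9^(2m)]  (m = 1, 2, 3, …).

The ratio of consecutive coefficients is [(3m² + 3m + 4)/(3(m+1)² + 3(m+1) + 4)] · 7·4/(6·81) → 14/243.
Thus R = 1/(14/243) = 243/14.
Check x = 257/14: the terms are on the order of 1/m², so the series converges absolutely by comparison with the p-series (p = 2 > 1).
Check x = -229/14: the terms are on the order of 1/m², so the series converges absolutely by comparison with the p-series (p = 2 > 1).

[-229/14, 257/14]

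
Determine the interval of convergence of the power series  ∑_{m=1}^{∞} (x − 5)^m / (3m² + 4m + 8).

Apply the ratio test: |a_{m+1}| / |a_m| = (3m² + 4m + 8)/(3(m+1)² + 4(m+1) + 8), which tends to 1 as m → ∞.
So the series converges when |x − 5| < 1 and diverges when |x − 5| > 1; R = 1.
Check x = 6: the series is dominated by a constant times Σ 1/m², which converges (p = 2 > 1).
Check x = 4: the series is dominated by a constant times Σ 1/m², which converges (p = 2 > 1).

[4, 6]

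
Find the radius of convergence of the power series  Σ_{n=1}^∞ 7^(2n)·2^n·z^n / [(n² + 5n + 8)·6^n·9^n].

Apply the ratio test: |a_{n+1}| / |a_n| = [(n² + 5n + 8)/((n+1)² + 5(n+1) + 8)] · 49·2/(6·9), which tends to 49/27 as n → ∞.
Convergence for |z| · 49/27 < 1, i.e. |z| < 27/49. So R = 27/49.

R = 27/49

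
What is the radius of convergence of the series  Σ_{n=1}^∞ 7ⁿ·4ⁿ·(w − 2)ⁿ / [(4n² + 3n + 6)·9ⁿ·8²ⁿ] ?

R = 144/7

Apply the ratio test: |a_{n+1}| / |a_n| = [(4n² + 3n + 6)/(4(n+1)² + 3(n+1) + 6)] · 7·4/(9·64), which tends to 7/144 as n → ∞.
Hence the series converges for |w − 2| < 1/(7/144) = 144/7, so the radius of convergence is 144/7.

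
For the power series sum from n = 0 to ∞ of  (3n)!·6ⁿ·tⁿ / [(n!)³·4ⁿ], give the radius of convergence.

Apply the ratio test: |a_{n+1}| / |a_n| = (3n+1)·(3n+2)·(3n+3)/(n+1)³ · 6/4, which tends to 81/2 as n → ∞.
Thus R = 1/(81/2) = 2/81.

R = 2/81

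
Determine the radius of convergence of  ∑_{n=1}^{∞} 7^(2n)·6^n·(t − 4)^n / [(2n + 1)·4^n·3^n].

R = 2/49

Apply the ratio test: |a_{n+1}| / |a_n| = [(2n + 1)/(2(n+1) + 1)] · 49·6/(4·3), which tends to 49/2 as n → ∞.
Convergence for |t − 4| · 49/2 < 1, i.e. |t − 4| < 2/49. So R = 2/49.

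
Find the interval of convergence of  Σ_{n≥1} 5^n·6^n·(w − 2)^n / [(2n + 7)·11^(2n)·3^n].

The ratio of consecutive coefficients is [(2n + 7)/(2(n+1) + 7)] · 5·6/(121·3) → 10/121.
The series converges when 10/121 · |w − 2| < 1, giving R = 121/10.
When w = 141/10, the terms are asymptotic to a nonzero constant times 1/n, so the series diverges by limit comparison with Σ 1/n.
When w = -101/10, an alternating series whose terms decrease to 0 in absolute value, so it converges by the Leibniz criterion.

[-101/10, 141/10)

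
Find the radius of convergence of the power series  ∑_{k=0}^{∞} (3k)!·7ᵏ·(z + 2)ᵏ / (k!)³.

Ratio test: |a_{k+1}/a_k| = (3k+1)·(3k+2)·(3k+3)/(k+1)³ · 7 → 189 as k → ∞.
Thus R = 1/(189) = 1/189.

R = 1/189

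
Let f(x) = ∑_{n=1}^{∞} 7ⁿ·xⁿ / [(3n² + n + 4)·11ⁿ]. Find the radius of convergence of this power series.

By the ratio test, |a_{n+1}/a_n| = [(3n² + n + 4)/(3(n+1)² + (n+1) + 4)] · 7/11 → 7/11.
The series converges when 7/11 · |x| < 1, giving R = 11/7.

R = 11/7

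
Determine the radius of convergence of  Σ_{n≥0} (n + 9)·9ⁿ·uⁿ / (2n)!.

Ratio test: |a_{n+1}/a_n| = ((n+1) + 9)/(n + 9) · 9 · 1/[(2n+1)·(2n+2)] → 0 as n → ∞.
The ratio tends to 0 regardless of u, hence R = ∞.

R = ∞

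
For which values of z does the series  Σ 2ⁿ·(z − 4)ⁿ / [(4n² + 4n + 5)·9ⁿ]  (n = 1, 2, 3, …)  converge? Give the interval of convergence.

[-1/2, 17/2]

The ratio of consecutive coefficients is [(4n² + 4n + 5)/(4(n+1)² + 4(n+1) + 5)] · 2/9 → 2/9.
The series converges when 2/9 · |z − 4| < 1, giving R = 9/2.
When z = 17/2, the terms are on the order of 1/n², so the series converges absolutely by comparison with the p-series (p = 2 > 1).
Endpoint z = -1/2: the series is dominated by a constant times Σ 1/n², which converges (p = 2 > 1).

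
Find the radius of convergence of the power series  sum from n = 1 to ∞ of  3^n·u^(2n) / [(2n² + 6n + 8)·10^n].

Apply the ratio test: |a_{n+1}| / |a_n| = [(2n² + 6n + 8)/(2(n+1)² + 6(n+1) + 8)] · 3/10, which tends to 3/10 as n → ∞.
Writing y = u², the series in y has radius 10/3, so |u| < √(10/3) and R = √30/3.

R = √30/3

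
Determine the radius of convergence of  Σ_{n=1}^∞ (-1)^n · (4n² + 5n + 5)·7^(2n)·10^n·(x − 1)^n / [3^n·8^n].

Apply the ratio test: |a_{n+1}| / |a_n| = [(4(n+1)² + 5(n+1) + 5)/(4n² + 5n + 5)] · 49·10/(3·8), which tends to 245/12 as n → ∞.
Thus R = 1/(245/12) = 12/245.

R = 12/245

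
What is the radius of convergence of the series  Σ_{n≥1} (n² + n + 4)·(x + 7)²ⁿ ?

R = 1

Apply the ratio test: |a_{n+1}| / |a_n| = ((n+1)² + (n+1) + 4)/(n² + n + 4), which tends to 1 as n → ∞.
Since the exponent of (x + 7) increases by 2 each term, convergence requires |x + 7|² < 1, hence R = 1.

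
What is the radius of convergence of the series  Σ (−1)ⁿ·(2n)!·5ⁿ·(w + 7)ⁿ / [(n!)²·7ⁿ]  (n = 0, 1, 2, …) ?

Ratio test: |a_{n+1}/a_n| = (2n+1)·(2n+2)/(n+1)² · 5/7 → 20/7 as n → ∞.
Thus R = 1/(20/7) = 7/20.

R = 7/20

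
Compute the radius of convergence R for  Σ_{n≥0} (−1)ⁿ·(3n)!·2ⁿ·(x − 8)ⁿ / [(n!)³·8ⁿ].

Ratio test: |a_{n+1}/a_n| = (3n+1)·(3n+2)·(3n+3)/(n+1)³ · 2/8 → 27/4 as n → ∞.
Hence the series converges for |x − 8| < 1/(27/4) = 4/27, so the radius of convergence is 4/27.

R = 4/27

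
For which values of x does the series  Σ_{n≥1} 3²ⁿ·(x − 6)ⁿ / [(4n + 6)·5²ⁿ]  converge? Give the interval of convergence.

Apply the ratio test: |a_{n+1}| / |a_n| = [(4n + 6)/(4(n+1) + 6)] · 9/25, which tends to 9/25 as n → ∞.
Hence the series converges for |x − 6| < 1/(9/25) = 25/9, so the radius of convergence is 25/9.
When x = 79/9, the terms behave like c/n; limit comparison with the harmonic series gives divergence.
Endpoint x = 29/9: the terms alternate in sign and decrease monotonically to 0 in absolute value (size ~ c/n), so the alternating series test gives convergence.

[29/9, 79/9)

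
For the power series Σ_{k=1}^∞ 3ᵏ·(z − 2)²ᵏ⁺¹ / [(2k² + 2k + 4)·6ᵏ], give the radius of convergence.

R = √2

Apply the ratio test: |a_{k+1}| / |a_k| = [(2k² + 2k + 4)/(2(k+1)² + 2(k+1) + 4)] · 3/6, which tends to 1/2 as k → ∞.
Writing y = (z − 2)², the series in y has radius 2, so |z − 2| < √(2) and R = √2.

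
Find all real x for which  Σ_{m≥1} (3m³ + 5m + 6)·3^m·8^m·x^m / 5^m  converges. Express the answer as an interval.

The ratio of consecutive coefficients is [(3(m+1)³ + 5(m+1) + 6)/(3m³ + 5m + 6)] · 3·8/5 → 24/5.
The series converges when 24/5 · |x| < 1, giving R = 5/24.
Check x = 5/24: the terms have absolute value of order m³, which does not tend to 0, so the series diverges by the divergence test.
Check x = -5/24: the terms do not tend to 0, so the series diverges.

(-5/24, 5/24)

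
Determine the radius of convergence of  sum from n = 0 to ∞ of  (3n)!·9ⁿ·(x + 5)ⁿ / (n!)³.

R = 1/243

By the ratio test, |a_{n+1}/a_n| = (3n+1)·(3n+2)·(3n+3)/(n+1)³ · 9 → 243.
Convergence for |x + 5| · 243 < 1, i.e. |x + 5| < 1/243. So R = 1/243.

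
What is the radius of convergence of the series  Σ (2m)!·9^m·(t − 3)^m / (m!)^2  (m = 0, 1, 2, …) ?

R = 1/36

The ratio of consecutive coefficients is (2m+1)·(2m+2)/(m+1)² · 9 → 36.
Convergence for |t − 3| · 36 < 1, i.e. |t − 3| < 1/36. So R = 1/36.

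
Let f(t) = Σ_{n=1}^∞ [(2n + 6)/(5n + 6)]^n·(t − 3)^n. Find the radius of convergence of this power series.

R = 5/2

Root test: |a_n|^(1/n) = (2n + 6)/(5n + 6) → 2/5.
Hence the series converges for |t − 3| < 1/(2/5) = 5/2, so the radius of convergence is 5/2.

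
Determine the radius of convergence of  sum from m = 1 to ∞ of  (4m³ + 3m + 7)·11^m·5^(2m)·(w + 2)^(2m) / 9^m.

Apply the ratio test: |a_{m+1}| / |a_m| = [(4(m+1)³ + 3(m+1) + 7)/(4m³ + 3m + 7)] · 11·25/9, which tends to 275/9 as m → ∞.
Since the exponent of (w + 2) increases by 2 each term, convergence requires |w + 2|² < 9/275, hence R = 3√11/55.

R = 3√11/55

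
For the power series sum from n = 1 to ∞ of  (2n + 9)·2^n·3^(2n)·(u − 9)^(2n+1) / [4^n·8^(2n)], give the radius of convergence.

R = 8√2/3

Apply the ratio test: |a_{n+1}| / |a_n| = [(2(n+1) + 9)/(2n + 9)] · 2·9/(4·64), which tends to 9/128 as n → ∞.
Since the exponent of (u − 9) increases by 2 each term, convergence requires |u − 9|² < 128/9, hence R = 8√2/3.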